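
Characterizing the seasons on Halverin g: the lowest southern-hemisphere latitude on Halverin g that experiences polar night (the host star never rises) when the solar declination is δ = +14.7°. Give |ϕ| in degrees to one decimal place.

|ϕ| = 75.3°

Polar night requires cos h₀ = −tan ϕ tan δ ≥ 1, i.e. tan ϕ tan δ ≤ −1.
The boundary is |tan ϕ| · |tan δ| = 1, so |ϕ| = 90° − |δ| = 90° − 14.7° = 75.3° in the southern hemisphere.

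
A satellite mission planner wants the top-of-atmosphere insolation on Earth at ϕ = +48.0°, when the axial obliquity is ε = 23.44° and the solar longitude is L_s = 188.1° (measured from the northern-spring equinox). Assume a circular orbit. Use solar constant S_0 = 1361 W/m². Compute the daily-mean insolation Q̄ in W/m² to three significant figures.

Q̄ ≈ 262 W/m²

Solar declination: sin δ = sin ε · sin L_s = sin 23.44° × sin 188.1° = -0.05605, so δ = -3.213°.
cos h₀ = −tan(+48.0°) tan(-3.213°) = 0.0623, h₀ = 1.5084 rad.
Bracket: h₀ sin ϕ sin δ + cos ϕ cos δ sin h₀ = 1.5084×0.74314×-0.05605 + 0.66913×0.99843×0.99805 = -0.062829 + 0.666777 = 0.603948.
Q̄ = (S_0/π) × [bracket] = (1361/π) × 0.603948 = 261.6 W/m².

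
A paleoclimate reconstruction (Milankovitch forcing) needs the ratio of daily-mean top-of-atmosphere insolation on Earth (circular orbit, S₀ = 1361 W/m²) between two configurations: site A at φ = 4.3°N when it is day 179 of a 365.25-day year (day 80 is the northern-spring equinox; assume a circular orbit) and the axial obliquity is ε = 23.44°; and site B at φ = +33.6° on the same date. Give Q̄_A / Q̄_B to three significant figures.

— Configuration A (φ=+4.3°):
Solar longitude: λ_s = 360° × (179 − 80)/365.25 = 97.577°.
sin δ = sin 23.44° × sin 97.577° = 0.39432, so δ = +23.223°.
cos H₀ = −tan(+4.3°) tan(+23.223°) = -0.0323, H₀ = 1.6031 rad.
Bracket: H₀ sin φ sin δ + cos φ cos δ sin H₀ = 1.6031×0.07498×0.39432 + 0.99719×0.91898×0.99948 = 0.047397 + 0.915921 = 0.963318.
Q̄ = (S₀/π) × [bracket] = (1361/π) × 0.963318 = 417.33 W/m².
— Configuration B (φ=+33.6°):
cos H₀ = −tan(+33.6°) tan(+23.223°) = -0.2851, H₀ = 1.8599 rad.
Bracket: H₀ sin φ sin δ + cos φ cos δ sin H₀ = 1.8599×0.55339×0.39432 + 0.83292×0.91898×0.95850 = 0.405854 + 0.733671 = 1.139525.
Q̄ = (S₀/π) × [bracket] = (1361/π) × 1.139525 = 493.66 W/m².
Ratio Q̄_A / Q̄_B = 417.33 / 493.66 = 0.8454.

Q̄_A / Q̄_B ≈ 0.845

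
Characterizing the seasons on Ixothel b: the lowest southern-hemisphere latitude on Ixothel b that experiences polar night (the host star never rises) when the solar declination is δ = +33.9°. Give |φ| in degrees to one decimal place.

|φ| = 56.1°

Polar night requires cos H₀ = −tan φ tan δ ≥ 1, i.e. tan φ tan δ ≤ −1.
The boundary is |tan φ| · |tan δ| = 1, so |φ| = 90° − |δ| = 90° − 33.9° = 56.1° in the southern hemisphere.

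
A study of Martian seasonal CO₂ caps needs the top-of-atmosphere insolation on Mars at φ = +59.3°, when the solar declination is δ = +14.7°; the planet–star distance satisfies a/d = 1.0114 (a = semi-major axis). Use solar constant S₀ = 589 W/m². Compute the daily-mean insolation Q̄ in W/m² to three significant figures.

Q̄ ≈ 170 W/m²

cos H₀ = −tan(+59.3°) tan(+14.700°) = -0.4418, H₀ = 2.0284 rad.
Bracket: H₀ sin φ sin δ + cos φ cos δ sin H₀ = 2.0284×0.85985×0.25376 + 0.51054×0.96727×0.89709 = 0.442588 + 0.443010 = 0.885598.
Inverse-square distance factor (a/d)² = 1.0114² = 1.022930.
Q̄ = (S₀/π) × 1.022930 × [bracket] = (589/π) × 1.022930 × 0.885598 = 169.8 W/m².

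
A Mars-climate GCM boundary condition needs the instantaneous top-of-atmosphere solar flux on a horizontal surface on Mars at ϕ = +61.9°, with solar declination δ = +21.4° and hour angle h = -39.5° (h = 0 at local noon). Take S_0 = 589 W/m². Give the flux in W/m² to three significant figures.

389 W/m²

cos θ_z = sin ϕ sin δ + cos ϕ cos δ cos h = 0.321868 + 0.338387 = 0.660255.
Flux = S_0 · cos θ_z = 589 × 0.660255 = 388.9 W/m².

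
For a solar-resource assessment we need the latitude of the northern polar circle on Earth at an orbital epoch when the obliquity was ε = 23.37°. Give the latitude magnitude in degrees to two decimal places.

The polar circle is the lowest latitude that experiences at least one full rotation of continuous daylight at the northern-summer solstice; it lies at |φ| = 90° − ε = 90° − 23.37° = 66.63°.

66.63°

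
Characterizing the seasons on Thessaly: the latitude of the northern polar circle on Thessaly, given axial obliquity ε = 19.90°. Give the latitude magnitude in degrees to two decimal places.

70.10°

The polar circle is the lowest latitude that experiences at least one full rotation of continuous daylight at the northern-summer solstice; it lies at |φ| = 90° − ε = 90° − 19.90° = 70.10°.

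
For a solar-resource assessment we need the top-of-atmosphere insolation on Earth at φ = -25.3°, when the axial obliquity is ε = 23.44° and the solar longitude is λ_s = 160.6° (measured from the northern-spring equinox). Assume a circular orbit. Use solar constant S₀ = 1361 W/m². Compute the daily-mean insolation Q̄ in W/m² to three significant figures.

Q̄ ≈ 351 W/m²

Solar declination: sin δ = sin ε · sin λ_s = sin 23.44° × sin 160.6° = 0.13213, so δ = +7.593°.
cos H₀ = −tan(-25.3°) tan(+7.593°) = 0.0630, H₀ = 1.5077 rad.
Bracket: H₀ sin φ sin δ + cos φ cos δ sin H₀ = 1.5077×-0.42736×0.13213 + 0.90408×0.99123×0.99801 = -0.085135 + 0.894368 = 0.809233.
Q̄ = (S₀/π) × [bracket] = (1361/π) × 0.809233 = 350.6 W/m².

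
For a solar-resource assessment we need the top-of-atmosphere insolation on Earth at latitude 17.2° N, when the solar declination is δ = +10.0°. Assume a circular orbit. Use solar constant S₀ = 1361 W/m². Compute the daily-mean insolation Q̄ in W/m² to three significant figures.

cos H₀ = −tan(+17.2°) tan(+10.000°) = -0.0546, H₀ = 1.6254 rad.
Bracket: H₀ sin φ sin δ + cos φ cos δ sin H₀ = 1.6254×0.29571×0.17365 + 0.95528×0.98481×0.99851 = 0.083464 + 0.939368 = 1.022832.
Q̄ = (S₀/π) × [bracket] = (1361/π) × 1.022832 = 443.1 W/m².

Q̄ ≈ 443 W/m²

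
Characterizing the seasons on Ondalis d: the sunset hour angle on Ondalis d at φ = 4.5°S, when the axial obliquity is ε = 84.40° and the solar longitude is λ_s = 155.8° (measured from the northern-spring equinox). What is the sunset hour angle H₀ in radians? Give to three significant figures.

Solar declination: sin δ = sin ε · sin λ_s = sin 84.40° × sin 155.8° = 0.40797, so δ = +24.077°.
cos H₀ = −tan φ · tan δ = −tan(-4.5°) × tan(+24.077°) = 0.0352, so H₀ = 1.5356 rad = 87.98°.

H₀ = 1.54 rad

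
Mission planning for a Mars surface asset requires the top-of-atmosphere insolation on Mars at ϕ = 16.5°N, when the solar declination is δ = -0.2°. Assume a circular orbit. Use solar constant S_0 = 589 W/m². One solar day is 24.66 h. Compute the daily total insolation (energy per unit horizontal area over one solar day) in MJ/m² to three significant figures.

cos h₀ = −tan(+16.5°) tan(-0.200°) = 0.0010, h₀ = 1.5698 rad.
Bracket: h₀ sin ϕ sin δ + cos ϕ cos δ sin h₀ = 1.5698×0.28402×-0.00349 + 0.95882×0.99999×1.00000 = -0.001556 + 0.958810 = 0.957254.
Q̄ = (S_0/π) × [bracket] = (589/π) × 0.957254 = 179.47 W/m².
Daily total = Q̄ × 24.66 h × 3600 s/h = 179.47 × 24.66 × 3600 / 10⁶ = 15.93 MJ/m².

15.9 MJ/m²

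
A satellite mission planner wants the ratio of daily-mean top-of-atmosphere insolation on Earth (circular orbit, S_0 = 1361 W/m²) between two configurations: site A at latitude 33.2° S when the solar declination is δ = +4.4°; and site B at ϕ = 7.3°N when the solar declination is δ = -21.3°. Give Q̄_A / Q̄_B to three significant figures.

Q̄_A / Q̄_B ≈ 0.902

— Configuration A (ϕ=-33.2°):
cos h₀ = −tan(-33.2°) tan(+4.400°) = 0.0504, h₀ = 1.5204 rad.
Bracket: h₀ sin ϕ sin δ + cos ϕ cos δ sin h₀ = 1.5204×-0.54756×0.07672 + 0.83676×0.99705×0.99873 = -0.063870 + 0.833232 = 0.769362.
Q̄ = (S_0/π) × [bracket] = (1361/π) × 0.769362 = 333.30 W/m².
— Configuration B (ϕ=+7.3°):
cos h₀ = −tan(+7.3°) tan(-21.300°) = 0.0499, h₀ = 1.5208 rad.
Bracket: h₀ sin ϕ sin δ + cos ϕ cos δ sin h₀ = 1.5208×0.12706×-0.36325 + 0.99189×0.93169×0.99875 = -0.070192 + 0.922979 = 0.852787.
Q̄ = (S_0/π) × [bracket] = (1361/π) × 0.852787 = 369.44 W/m².
Ratio Q̄_A / Q̄_B = 333.30 / 369.44 = 0.9022.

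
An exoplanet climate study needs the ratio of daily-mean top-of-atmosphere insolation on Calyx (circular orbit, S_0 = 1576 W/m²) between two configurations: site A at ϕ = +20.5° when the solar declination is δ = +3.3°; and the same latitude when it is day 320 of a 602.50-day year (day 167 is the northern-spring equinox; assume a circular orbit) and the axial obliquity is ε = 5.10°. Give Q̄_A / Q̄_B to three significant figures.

— Configuration A (ϕ=+20.5°):
cos h₀ = −tan(+20.5°) tan(+3.300°) = -0.0216, h₀ = 1.5924 rad.
Bracket: h₀ sin ϕ sin δ + cos ϕ cos δ sin h₀ = 1.5924×0.35021×0.05756 + 0.93667×0.99834×0.99977 = 0.032100 + 0.934900 = 0.967000.
Q̄ = (S_0/π) × [bracket] = (1576/π) × 0.967000 = 485.10 W/m².
— Configuration B (ϕ=+20.5°):
Solar longitude: L_s = 360° × (320 − 167)/602.50 = 91.419°.
sin δ = sin 5.10° × sin 91.419° = 0.08887, so δ = +5.098°.
cos h₀ = −tan(+20.5°) tan(+5.098°) = -0.0334, h₀ = 1.6042 rad.
Bracket: h₀ sin ϕ sin δ + cos ϕ cos δ sin h₀ = 1.6042×0.35021×0.08887 + 0.93667×0.99604×0.99944 = 0.049928 + 0.932438 = 0.982366.
Q̄ = (S_0/π) × [bracket] = (1576/π) × 0.982366 = 492.81 W/m².
Ratio Q̄_A / Q̄_B = 485.10 / 492.81 = 0.9844.

Q̄_A / Q̄_B ≈ 0.984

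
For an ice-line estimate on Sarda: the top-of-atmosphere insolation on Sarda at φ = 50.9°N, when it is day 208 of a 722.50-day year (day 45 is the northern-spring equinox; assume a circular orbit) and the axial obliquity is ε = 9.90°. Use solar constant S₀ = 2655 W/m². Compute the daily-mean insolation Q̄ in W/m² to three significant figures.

Q̄ ≈ 712 W/m²

Solar longitude: λ_s = 360° × (208 − 45)/722.50 = 81.218°.
sin δ = sin 9.90° × sin 81.218° = 0.16991, so δ = +9.783°.
cos H₀ = −tan(+50.9°) tan(+9.783°) = -0.2122, H₀ = 1.7846 rad.
Bracket: H₀ sin φ sin δ + cos φ cos δ sin H₀ = 1.7846×0.77605×0.16991 + 0.63068×0.98546×0.97723 = 0.235315 + 0.607358 = 0.842673.
Q̄ = (S₀/π) × [bracket] = (2655/π) × 0.842673 = 712.2 W/m².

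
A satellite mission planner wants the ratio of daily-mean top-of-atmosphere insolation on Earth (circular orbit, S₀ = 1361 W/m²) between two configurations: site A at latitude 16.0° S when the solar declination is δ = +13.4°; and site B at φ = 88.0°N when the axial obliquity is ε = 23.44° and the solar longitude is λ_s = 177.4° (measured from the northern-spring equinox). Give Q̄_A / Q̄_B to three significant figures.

— Configuration A (φ=-16.0°):
cos H₀ = −tan(-16.0°) tan(+13.400°) = 0.0683, H₀ = 1.5024 rad.
Bracket: H₀ sin φ sin δ + cos φ cos δ sin H₀ = 1.5024×-0.27564×0.23175 + 0.96126×0.97278×0.99766 = -0.095973 + 0.932906 = 0.836933.
Q̄ = (S₀/π) × [bracket] = (1361/π) × 0.836933 = 362.58 W/m².
— Configuration B (φ=+88.0°):
Solar declination: sin δ = sin ε · sin λ_s = sin 23.44° × sin 177.4° = 0.01804, so δ = +1.034°.
cos H₀ = −tan(+88.0°) tan(+1.034°) = -0.5168, H₀ = 2.1139 rad.
Bracket: H₀ sin φ sin δ + cos φ cos δ sin H₀ = 2.1139×0.99939×0.01804 + 0.03490×0.99984×0.85609 = 0.038111 + 0.029873 = 0.067984.
Q̄ = (S₀/π) × [bracket] = (1361/π) × 0.067984 = 29.452 W/m².
Ratio Q̄_A / Q̄_B = 362.58 / 29.452 = 12.31.

Q̄_A / Q̄_B ≈ 12.3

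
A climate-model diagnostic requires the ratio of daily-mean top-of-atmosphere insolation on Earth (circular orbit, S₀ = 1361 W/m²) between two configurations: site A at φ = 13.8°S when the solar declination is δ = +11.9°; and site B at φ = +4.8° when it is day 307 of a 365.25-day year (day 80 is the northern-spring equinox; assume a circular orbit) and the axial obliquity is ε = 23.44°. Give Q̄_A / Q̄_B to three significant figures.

— Configuration A (φ=-13.8°):
cos H₀ = −tan(-13.8°) tan(+11.900°) = 0.0518, H₀ = 1.5190 rad.
Bracket: H₀ sin φ sin δ + cos φ cos δ sin H₀ = 1.5190×-0.23853×0.20620 + 0.97113×0.97851×0.99866 = -0.074712 + 0.948987 = 0.874275.
Q̄ = (S₀/π) × [bracket] = (1361/π) × 0.874275 = 378.75 W/m².
— Configuration B (φ=+4.8°):
Solar longitude: λ_s = 360° × (307 − 80)/365.25 = 223.737°.
sin δ = sin 23.44° × sin 223.737° = -0.27501, so δ = -15.963°.
cos H₀ = −tan(+4.8°) tan(-15.963°) = 0.0240, H₀ = 1.5468 rad.
Bracket: H₀ sin φ sin δ + cos φ cos δ sin H₀ = 1.5468×0.08368×-0.27501 + 0.99649×0.96144×0.99971 = -0.035596 + 0.957788 = 0.922192.
Q̄ = (S₀/π) × [bracket] = (1361/π) × 0.922192 = 399.51 W/m².
Ratio Q̄_A / Q̄_B = 378.75 / 399.51 = 0.9480.

Q̄_A / Q̄_B ≈ 0.948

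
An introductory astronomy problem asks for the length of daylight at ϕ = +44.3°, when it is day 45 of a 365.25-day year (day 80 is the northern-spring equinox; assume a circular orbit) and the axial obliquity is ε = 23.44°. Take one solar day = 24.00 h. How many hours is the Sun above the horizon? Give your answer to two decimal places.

Solar longitude: L_s = 360° × (45 − 80)/365.25 = -34.497°, i.e. -34.497° + 360° = 325.503°.
sin δ = sin 23.44° × sin 325.503° = -0.22529, so δ = -13.020°.
cos h₀ = −tan ϕ · tan δ = −tan(+44.3°) × tan(-13.020°) = 0.2257, so h₀ = 1.3432 rad = 76.96°.
Daylight = 2h₀/(2π) × 24.00 h = (1.3432/π) × 24.00 = 10.26 h.

10.26 h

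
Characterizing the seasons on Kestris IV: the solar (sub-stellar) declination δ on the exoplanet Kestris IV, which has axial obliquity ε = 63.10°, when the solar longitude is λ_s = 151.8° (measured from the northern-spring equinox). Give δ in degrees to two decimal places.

sin δ = sin ε · sin λ_s = sin 63.10° × sin 151.8° = 0.421420.
δ = arcsin(0.421420) = +24.92°.

δ = +24.92°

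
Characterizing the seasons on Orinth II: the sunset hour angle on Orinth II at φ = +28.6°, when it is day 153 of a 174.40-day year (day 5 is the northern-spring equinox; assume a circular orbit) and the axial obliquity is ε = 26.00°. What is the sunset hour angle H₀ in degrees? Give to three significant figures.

H₀ = 78.0°

Solar longitude: λ_s = 360° × (153 − 5)/174.40 = 305.505°.
sin δ = sin 26.00° × sin 305.505° = -0.35686, so δ = -20.908°.
cos H₀ = −tan φ · tan δ = −tan(+28.6°) × tan(-20.908°) = 0.2083, so H₀ = 1.3610 rad = 77.98°.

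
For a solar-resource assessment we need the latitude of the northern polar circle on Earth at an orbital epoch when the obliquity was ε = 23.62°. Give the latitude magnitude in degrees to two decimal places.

66.38°

The polar circle is the lowest latitude that experiences at least one full rotation of continuous daylight at the northern-summer solstice; it lies at |φ| = 90° − ε = 90° − 23.62° = 66.38°.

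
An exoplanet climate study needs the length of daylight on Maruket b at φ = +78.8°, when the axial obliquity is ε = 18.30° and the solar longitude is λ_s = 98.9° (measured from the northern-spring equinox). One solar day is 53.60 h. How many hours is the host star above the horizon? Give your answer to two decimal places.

53.60 h

Solar declination: sin δ = sin ε · sin λ_s = sin 18.30° × sin 98.9° = 0.31021, so δ = +18.072°.
Sunrise equation: cos H₀ = −tan φ · tan δ = -1.6480 ≤ −1, so the host star never sets (polar day) and H₀ = π.
Daylight = 2H₀/(2π) × 53.60 h = (3.1416/π) × 53.60 = 53.60 h.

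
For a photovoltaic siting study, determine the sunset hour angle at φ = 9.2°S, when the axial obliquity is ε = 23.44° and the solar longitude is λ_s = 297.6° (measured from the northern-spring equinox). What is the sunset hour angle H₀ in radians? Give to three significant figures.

H₀ = 1.63 rad

Solar declination: sin δ = sin ε · sin λ_s = sin 23.44° × sin 297.6° = -0.35252, so δ = -20.642°.
cos H₀ = −tan φ · tan δ = −tan(-9.2°) × tan(-20.642°) = -0.0610, so H₀ = 1.6318 rad = 93.50°.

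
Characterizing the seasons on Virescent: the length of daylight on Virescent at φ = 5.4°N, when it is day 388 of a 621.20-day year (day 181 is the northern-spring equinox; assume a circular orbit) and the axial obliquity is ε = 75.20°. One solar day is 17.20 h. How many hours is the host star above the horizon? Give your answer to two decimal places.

9.40 h

Solar longitude: λ_s = 360° × (388 − 181)/621.20 = 119.961°.
sin δ = sin 75.20° × sin 119.961° = 0.83762, so δ = +56.890°.
cos H₀ = −tan φ · tan δ = −tan(+5.4°) × tan(+56.890°) = -0.1449, so H₀ = 1.7163 rad = 98.33°.
Daylight = 2H₀/(2π) × 17.20 h = (1.7163/π) × 17.20 = 9.40 h.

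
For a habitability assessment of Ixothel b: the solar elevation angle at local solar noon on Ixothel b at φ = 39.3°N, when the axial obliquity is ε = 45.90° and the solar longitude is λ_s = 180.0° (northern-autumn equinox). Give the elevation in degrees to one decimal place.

Solar declination: sin δ = sin ε · sin λ_s = sin 45.90° × sin 180.0° = 0.00000, so δ = +0.000°.
At local noon the hour angle is zero, so the zenith angle equals |φ − δ| = |+39.3° − (+0.000°)| = 39.300°.
Elevation = 90° − 39.300° = 50.7°.

50.7°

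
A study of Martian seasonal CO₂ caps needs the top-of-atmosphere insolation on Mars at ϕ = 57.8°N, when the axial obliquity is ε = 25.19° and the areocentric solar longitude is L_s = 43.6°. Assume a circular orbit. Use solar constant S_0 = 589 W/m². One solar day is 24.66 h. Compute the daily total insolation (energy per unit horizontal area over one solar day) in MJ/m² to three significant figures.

sin δ = sin 25.19° × sin 43.6° = 0.29352, so δ = +17.069°.
cos h₀ = −tan(+57.8°) tan(+17.069°) = -0.4876, h₀ = 2.0801 rad.
Bracket: h₀ sin ϕ sin δ + cos ϕ cos δ sin h₀ = 2.0801×0.84619×0.29352 + 0.53288×0.95595×0.87308 = 0.516642 + 0.444753 = 0.961395.
Q̄ = (S_0/π) × [bracket] = (589/π) × 0.961395 = 180.25 W/m².
Daily total = Q̄ × 24.66 h × 3600 s/h = 180.25 × 24.66 × 3600 / 10⁶ = 16.00 MJ/m².

16.0 MJ/m²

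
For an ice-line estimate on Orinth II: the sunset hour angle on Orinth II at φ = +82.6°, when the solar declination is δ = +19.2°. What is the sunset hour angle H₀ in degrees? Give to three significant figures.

Sunrise equation: cos H₀ = −tan φ · tan δ = -2.6813 ≤ −1, so the host star never sets (polar day) and H₀ = π.

H₀ = 180°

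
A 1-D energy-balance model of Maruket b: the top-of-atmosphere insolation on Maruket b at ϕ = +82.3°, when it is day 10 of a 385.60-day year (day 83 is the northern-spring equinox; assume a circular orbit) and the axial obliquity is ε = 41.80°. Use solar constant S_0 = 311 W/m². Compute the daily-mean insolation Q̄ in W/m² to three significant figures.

Q̄ ≈ 0.00 W/m²

Solar longitude: L_s = 360° × (10 − 83)/385.60 = -68.154°, i.e. -68.154° + 360° = 291.846°.
sin δ = sin 41.80° × sin 291.846° = -0.61866, so δ = -38.219°.
cos h₀ = −tan(+82.3°) tan(-38.219°) = 5.8241 ≥ 1 ⇒ polar night, h₀ = 0 and Q̄ = 0.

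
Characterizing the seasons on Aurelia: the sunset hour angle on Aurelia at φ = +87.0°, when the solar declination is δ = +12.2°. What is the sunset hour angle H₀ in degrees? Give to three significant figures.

H₀ = 180°

Sunrise equation: cos H₀ = −tan φ · tan δ = -4.1255 ≤ −1, so the host star never sets (polar day) and H₀ = π.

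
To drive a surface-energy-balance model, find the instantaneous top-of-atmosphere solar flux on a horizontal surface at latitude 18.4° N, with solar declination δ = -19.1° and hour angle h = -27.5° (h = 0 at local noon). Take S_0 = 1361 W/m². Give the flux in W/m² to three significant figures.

942 W/m²

cos θ_z = sin ϕ sin δ + cos ϕ cos δ cos h = -0.103286 + 0.795329 = 0.692043.
Flux = S_0 · cos θ_z = 1361 × 0.692043 = 941.9 W/m².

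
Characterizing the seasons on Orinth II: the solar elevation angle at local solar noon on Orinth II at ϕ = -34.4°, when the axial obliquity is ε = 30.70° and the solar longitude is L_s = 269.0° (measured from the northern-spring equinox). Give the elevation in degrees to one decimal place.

86.3°

Solar declination: sin δ = sin ε · sin L_s = sin 30.70° × sin 269.0° = -0.51047, so δ = -30.695°.
At local noon the hour angle is zero, so the zenith angle equals |ϕ − δ| = |-34.4° − (-30.695°)| = 3.705°.
Elevation = 90° − 3.705° = 86.3°.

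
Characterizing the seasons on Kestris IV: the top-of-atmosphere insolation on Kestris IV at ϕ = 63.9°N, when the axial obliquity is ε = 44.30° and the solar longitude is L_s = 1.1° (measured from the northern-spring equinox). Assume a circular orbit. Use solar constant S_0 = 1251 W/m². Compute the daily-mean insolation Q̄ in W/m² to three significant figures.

Solar declination: sin δ = sin ε · sin L_s = sin 44.30° × sin 1.1° = 0.01341, so δ = +0.768°.
cos h₀ = −tan(+63.9°) tan(+0.768°) = -0.0274, h₀ = 1.5982 rad.
Bracket: h₀ sin ϕ sin δ + cos ϕ cos δ sin h₀ = 1.5982×0.89803×0.01341 + 0.43994×0.99991×0.99963 = 0.019246 + 0.439738 = 0.458984.
Q̄ = (S_0/π) × [bracket] = (1251/π) × 0.458984 = 182.8 W/m².

Q̄ ≈ 183 W/m²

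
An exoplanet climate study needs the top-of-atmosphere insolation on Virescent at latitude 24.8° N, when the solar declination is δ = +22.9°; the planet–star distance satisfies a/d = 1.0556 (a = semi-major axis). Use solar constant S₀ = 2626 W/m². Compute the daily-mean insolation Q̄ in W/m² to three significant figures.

Q̄ ≈ 1.03e+03 W/m²

cos H₀ = −tan(+24.8°) tan(+22.900°) = -0.1952, H₀ = 1.7672 rad.
Bracket: H₀ sin φ sin δ + cos φ cos δ sin H₀ = 1.7672×0.41945×0.38912 + 0.90778×0.92119×0.98077 = 0.288436 + 0.820157 = 1.108593.
Inverse-square distance factor (a/d)² = 1.0556² = 1.114291.
Q̄ = (S₀/π) × 1.114291 × [bracket] = (2626/π) × 1.114291 × 1.108593 = 1033 W/m².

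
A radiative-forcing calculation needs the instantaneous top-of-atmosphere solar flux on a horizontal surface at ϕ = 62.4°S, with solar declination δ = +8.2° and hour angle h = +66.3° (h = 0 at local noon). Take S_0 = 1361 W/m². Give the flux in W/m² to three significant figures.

78.8 W/m²

cos θ_z = sin ϕ sin δ + cos ϕ cos δ cos h = -0.126398 + 0.184317 = 0.057919.
Flux = S_0 · cos θ_z = 1361 × 0.057919 = 78.83 W/m².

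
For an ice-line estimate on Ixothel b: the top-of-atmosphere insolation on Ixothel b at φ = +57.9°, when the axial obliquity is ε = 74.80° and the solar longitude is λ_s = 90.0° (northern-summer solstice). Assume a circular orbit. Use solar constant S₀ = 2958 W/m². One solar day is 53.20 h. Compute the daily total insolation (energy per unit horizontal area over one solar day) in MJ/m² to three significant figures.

Solar declination: sin δ = sin ε · sin λ_s = sin 74.80° × sin 90.0° = 0.96502, so δ = +74.800°.
cos H₀ = −tan(+57.9°) tan(+74.800°) = -5.8674 ≤ −1 ⇒ polar day, H₀ = π.
Bracket: H₀ sin φ sin δ + cos φ cos δ sin H₀ = 3.1416×0.84712×0.96502 + 0.53140×0.26219×0.00000 = 2.568219 + 0.000000 = 2.568219.
Q̄ = (S₀/π) × [bracket] = (2958/π) × 2.568219 = 2418.1 W/m².
Daily total = Q̄ × 53.20 h × 3600 s/h = 2418.1 × 53.20 × 3600 / 10⁶ = 463.1 MJ/m².

463 MJ/m²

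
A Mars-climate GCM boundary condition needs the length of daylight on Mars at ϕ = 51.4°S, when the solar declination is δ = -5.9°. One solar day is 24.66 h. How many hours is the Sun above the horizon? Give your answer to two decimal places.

cos h₀ = −tan ϕ · tan δ = −tan(-51.4°) × tan(-5.900°) = -0.1295, so h₀ = 1.7006 rad = 97.44°.
Daylight = 2h₀/(2π) × 24.66 h = (1.7006/π) × 24.66 = 13.35 h.

13.35 h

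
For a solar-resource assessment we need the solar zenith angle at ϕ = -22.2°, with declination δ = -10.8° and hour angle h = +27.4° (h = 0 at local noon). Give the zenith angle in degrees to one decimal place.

θ_z = 28.6°

cos θ_z = sin ϕ sin δ + cos ϕ cos δ cos h = 0.070800 + 0.807442 = 0.878242.
θ_z = arccos(0.878242) = 28.6°.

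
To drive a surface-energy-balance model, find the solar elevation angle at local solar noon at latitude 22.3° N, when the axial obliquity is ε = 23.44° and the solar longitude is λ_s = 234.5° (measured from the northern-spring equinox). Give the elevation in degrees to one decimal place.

Solar declination: sin δ = sin ε · sin λ_s = sin 23.44° × sin 234.5° = -0.32385, so δ = -18.896°.
At local noon the hour angle is zero, so the zenith angle equals |φ − δ| = |+22.3° − (-18.896°)| = 41.196°.
Elevation = 90° − 41.196° = 48.8°.

48.8°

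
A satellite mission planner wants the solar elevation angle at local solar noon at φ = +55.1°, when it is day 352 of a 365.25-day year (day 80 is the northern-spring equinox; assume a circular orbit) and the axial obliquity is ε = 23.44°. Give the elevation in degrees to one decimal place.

11.5°

Solar longitude: λ_s = 360° × (352 − 80)/365.25 = 268.090°.
sin δ = sin 23.44° × sin 268.090° = -0.39757, so δ = -23.426°.
At local noon the hour angle is zero, so the zenith angle equals |φ − δ| = |+55.1° − (-23.426°)| = 78.526°.
Elevation = 90° − 78.526° = 11.5°.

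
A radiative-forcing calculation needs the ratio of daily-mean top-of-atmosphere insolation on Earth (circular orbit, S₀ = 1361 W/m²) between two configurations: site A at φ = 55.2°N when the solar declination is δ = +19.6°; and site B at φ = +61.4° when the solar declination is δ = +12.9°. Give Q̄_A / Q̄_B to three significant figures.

Q̄_A / Q̄_B ≈ 1.28

— Configuration A (φ=+55.2°):
cos H₀ = −tan(+55.2°) tan(+19.600°) = -0.5123, H₀ = 2.1087 rad.
Bracket: H₀ sin φ sin δ + cos φ cos δ sin H₀ = 2.1087×0.82115×0.33545 + 0.57071×0.94206×0.85878 = 0.580851 + 0.461717 = 1.042568.
Q̄ = (S₀/π) × [bracket] = (1361/π) × 1.042568 = 451.66 W/m².
— Configuration B (φ=+61.4°):
cos H₀ = −tan(+61.4°) tan(+12.900°) = -0.4201, H₀ = 2.0043 rad.
Bracket: H₀ sin φ sin δ + cos φ cos δ sin H₀ = 2.0043×0.87798×0.22325 + 0.47869×0.97476×0.90749 = 0.392861 + 0.423442 = 0.816303.
Q̄ = (S₀/π) × [bracket] = (1361/π) × 0.816303 = 353.64 W/m².
Ratio Q̄_A / Q̄_B = 451.66 / 353.64 = 1.277.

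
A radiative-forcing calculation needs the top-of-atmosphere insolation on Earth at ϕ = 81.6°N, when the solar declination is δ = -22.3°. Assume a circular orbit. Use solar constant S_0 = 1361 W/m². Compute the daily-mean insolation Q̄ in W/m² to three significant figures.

Q̄ ≈ 0.00 W/m²

cos h₀ = −tan(+81.6°) tan(-22.300°) = 2.7774 ≥ 1 ⇒ polar night, h₀ = 0 and Q̄ = 0.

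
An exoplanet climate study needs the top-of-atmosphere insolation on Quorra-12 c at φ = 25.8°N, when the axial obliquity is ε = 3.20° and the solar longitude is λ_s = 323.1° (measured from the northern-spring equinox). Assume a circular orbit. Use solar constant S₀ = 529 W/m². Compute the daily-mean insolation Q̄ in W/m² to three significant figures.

Q̄ ≈ 148 W/m²

Solar declination: sin δ = sin ε · sin λ_s = sin 3.20° × sin 323.1° = -0.03352, so δ = -1.921°.
cos H₀ = −tan(+25.8°) tan(-1.921°) = 0.0162, H₀ = 1.5546 rad.
Bracket: H₀ sin φ sin δ + cos φ cos δ sin H₀ = 1.5546×0.43523×-0.03352 + 0.90032×0.99944×0.99987 = -0.022680 + 0.899699 = 0.877019.
Q̄ = (S₀/π) × [bracket] = (529/π) × 0.877019 = 147.7 W/m².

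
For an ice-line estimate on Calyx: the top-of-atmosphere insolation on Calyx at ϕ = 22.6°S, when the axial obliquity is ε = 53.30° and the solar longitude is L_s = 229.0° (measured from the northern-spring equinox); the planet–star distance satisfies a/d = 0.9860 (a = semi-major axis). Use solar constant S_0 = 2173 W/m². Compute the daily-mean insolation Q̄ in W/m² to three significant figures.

Q̄ ≈ 765 W/m²

Solar declination: sin δ = sin ε · sin L_s = sin 53.30° × sin 229.0° = -0.60511, so δ = -37.237°.
cos h₀ = −tan(-22.6°) tan(-37.237°) = -0.3164, h₀ = 1.8927 rad.
Bracket: h₀ sin ϕ sin δ + cos ϕ cos δ sin h₀ = 1.8927×-0.38430×-0.60511 + 0.92321×0.79614×0.94863 = 0.440136 + 0.697247 = 1.137383.
Inverse-square distance factor (a/d)² = 0.9860² = 0.972196.
Q̄ = (S_0/π) × 0.972196 × [bracket] = (2173/π) × 0.972196 × 1.137383 = 764.8 W/m².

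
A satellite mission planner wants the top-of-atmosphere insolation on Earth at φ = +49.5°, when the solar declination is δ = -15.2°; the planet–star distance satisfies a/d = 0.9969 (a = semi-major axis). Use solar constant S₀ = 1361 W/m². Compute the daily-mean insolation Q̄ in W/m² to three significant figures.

cos H₀ = −tan(+49.5°) tan(-15.200°) = 0.3181, H₀ = 1.2471 rad.
Bracket: H₀ sin φ sin δ + cos φ cos δ sin H₀ = 1.2471×0.76041×-0.26219 + 0.64945×0.96502×0.94805 = -0.248637 + 0.594173 = 0.345536.
Inverse-square distance factor (a/d)² = 0.9969² = 0.993810.
Q̄ = (S₀/π) × 0.993810 × [bracket] = (1361/π) × 0.993810 × 0.345536 = 148.8 W/m².

Q̄ ≈ 149 W/m²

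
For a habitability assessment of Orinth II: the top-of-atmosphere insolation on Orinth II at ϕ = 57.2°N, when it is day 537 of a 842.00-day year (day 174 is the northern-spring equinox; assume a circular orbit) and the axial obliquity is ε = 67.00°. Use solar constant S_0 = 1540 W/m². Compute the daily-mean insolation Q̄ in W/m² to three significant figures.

Solar longitude: L_s = 360° × (537 − 174)/842.00 = 155.202°.
sin δ = sin 67.00° × sin 155.202° = 0.38608, so δ = +22.711°.
cos h₀ = −tan(+57.2°) tan(+22.711°) = -0.6494, h₀ = 2.2776 rad.
Bracket: h₀ sin ϕ sin δ + cos ϕ cos δ sin h₀ = 2.2776×0.84057×0.38608 + 0.54171×0.92247×0.76042 = 0.739143 + 0.379990 = 1.119133.
Q̄ = (S_0/π) × [bracket] = (1540/π) × 1.119133 = 548.6 W/m².

Q̄ ≈ 549 W/m²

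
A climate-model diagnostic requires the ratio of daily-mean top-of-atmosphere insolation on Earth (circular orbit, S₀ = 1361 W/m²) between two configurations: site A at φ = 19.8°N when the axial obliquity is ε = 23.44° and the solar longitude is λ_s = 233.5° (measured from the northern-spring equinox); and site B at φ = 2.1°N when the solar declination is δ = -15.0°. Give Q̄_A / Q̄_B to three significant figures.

— Configuration A (φ=+19.8°):
Solar declination: sin δ = sin ε · sin λ_s = sin 23.44° × sin 233.5° = -0.31977, so δ = -18.649°.
cos H₀ = −tan(+19.8°) tan(-18.649°) = 0.1215, H₀ = 1.4490 rad.
Bracket: H₀ sin φ sin δ + cos φ cos δ sin H₀ = 1.4490×0.33874×-0.31977 + 0.94088×0.94750×0.99259 = -0.156954 + 0.884878 = 0.727924.
Q̄ = (S₀/π) × [bracket] = (1361/π) × 0.727924 = 315.35 W/m².
— Configuration B (φ=+2.1°):
cos H₀ = −tan(+2.1°) tan(-15.000°) = 0.0098, H₀ = 1.5610 rad.
Bracket: H₀ sin φ sin δ + cos φ cos δ sin H₀ = 1.5610×0.03664×-0.25882 + 0.99933×0.96593×0.99995 = -0.014803 + 0.965235 = 0.950432.
Q̄ = (S₀/π) × [bracket] = (1361/π) × 0.950432 = 411.75 W/m².
Ratio Q̄_A / Q̄_B = 315.35 / 411.75 = 0.7659.

Q̄_A / Q̄_B ≈ 0.766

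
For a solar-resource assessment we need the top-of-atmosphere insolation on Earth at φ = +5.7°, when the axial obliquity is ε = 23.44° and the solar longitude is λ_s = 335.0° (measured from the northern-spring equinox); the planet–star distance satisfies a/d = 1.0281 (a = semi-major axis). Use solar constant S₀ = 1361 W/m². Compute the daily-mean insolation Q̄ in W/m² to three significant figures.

Q̄ ≈ 437 W/m²

Solar declination: sin δ = sin ε · sin λ_s = sin 23.44° × sin 335.0° = -0.16811, so δ = -9.678°.
cos H₀ = −tan(+5.7°) tan(-9.678°) = 0.0170, H₀ = 1.5538 rad.
Bracket: H₀ sin φ sin δ + cos φ cos δ sin H₀ = 1.5538×0.09932×-0.16811 + 0.99506×0.98577×0.99986 = -0.025943 + 0.980763 = 0.954820.
Inverse-square distance factor (a/d)² = 1.0281² = 1.056990.
Q̄ = (S₀/π) × 1.056990 × [bracket] = (1361/π) × 1.056990 × 0.954820 = 437.2 W/m².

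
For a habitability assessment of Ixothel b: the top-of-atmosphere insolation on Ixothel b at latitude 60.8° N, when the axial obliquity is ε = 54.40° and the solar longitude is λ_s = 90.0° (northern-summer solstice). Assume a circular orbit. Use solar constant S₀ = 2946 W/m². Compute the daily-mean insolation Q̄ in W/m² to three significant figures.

Q̄ ≈ 2.09e+03 W/m²

Solar declination: sin δ = sin ε · sin λ_s = sin 54.40° × sin 90.0° = 0.81310, so δ = +54.400°.
cos H₀ = −tan(+60.8°) tan(+54.400°) = -2.4993 ≤ −1 ⇒ polar day, H₀ = π.
Bracket: H₀ sin φ sin δ + cos φ cos δ sin H₀ = 3.1416×0.87292×0.81310 + 0.48786×0.58212×0.00000 = 2.229817 + 0.000000 = 2.229817.
Q̄ = (S₀/π) × [bracket] = (2946/π) × 2.229817 = 2091 W/m².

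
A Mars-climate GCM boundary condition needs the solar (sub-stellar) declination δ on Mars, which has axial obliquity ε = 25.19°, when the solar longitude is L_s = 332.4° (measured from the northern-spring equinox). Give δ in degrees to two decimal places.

δ = -11.37°

sin δ = sin ε · sin L_s = sin 25.19° × sin 332.4° = -0.197189.
δ = arcsin(-0.197189) = -11.37°.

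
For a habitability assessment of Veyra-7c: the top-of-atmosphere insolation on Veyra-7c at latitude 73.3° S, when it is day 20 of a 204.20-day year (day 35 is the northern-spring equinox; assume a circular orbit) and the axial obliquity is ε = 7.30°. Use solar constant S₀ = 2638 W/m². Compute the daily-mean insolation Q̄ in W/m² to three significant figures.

Q̄ ≈ 317 W/m²

Solar longitude: λ_s = 360° × (20 − 35)/204.20 = -26.445°, i.e. -26.445° + 360° = 333.555°.
sin δ = sin 7.30° × sin 333.555° = -0.05659, so δ = -3.244°.
cos H₀ = −tan(-73.3°) tan(-3.244°) = -0.1889, H₀ = 1.7609 rad.
Bracket: H₀ sin φ sin δ + cos φ cos δ sin H₀ = 1.7609×-0.95782×-0.05659 + 0.28736×0.99840×0.98199 = 0.095446 + 0.281733 = 0.377179.
Q̄ = (S₀/π) × [bracket] = (2638/π) × 0.377179 = 316.7 W/m².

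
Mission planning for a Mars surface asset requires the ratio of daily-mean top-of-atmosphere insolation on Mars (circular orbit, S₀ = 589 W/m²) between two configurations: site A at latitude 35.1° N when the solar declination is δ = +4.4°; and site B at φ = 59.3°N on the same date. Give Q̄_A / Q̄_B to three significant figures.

Q̄_A / Q̄_B ≈ 1.44

— Configuration A (φ=+35.1°):
cos H₀ = −tan(+35.1°) tan(+4.400°) = -0.0541, H₀ = 1.6249 rad.
Bracket: H₀ sin φ sin δ + cos φ cos δ sin H₀ = 1.6249×0.57501×0.07672 + 0.81815×0.99705×0.99854 = 0.071682 + 0.814545 = 0.886227.
Q̄ = (S₀/π) × [bracket] = (589/π) × 0.886227 = 166.15 W/m².
— Configuration B (φ=+59.3°):
cos H₀ = −tan(+59.3°) tan(+4.400°) = -0.1296, H₀ = 1.7008 rad.
Bracket: H₀ sin φ sin δ + cos φ cos δ sin H₀ = 1.7008×0.85985×0.07672 + 0.51054×0.99705×0.99157 = 0.112198 + 0.504743 = 0.616941.
Q̄ = (S₀/π) × [bracket] = (589/π) × 0.616941 = 115.67 W/m².
Ratio Q̄_A / Q̄_B = 166.15 / 115.67 = 1.436.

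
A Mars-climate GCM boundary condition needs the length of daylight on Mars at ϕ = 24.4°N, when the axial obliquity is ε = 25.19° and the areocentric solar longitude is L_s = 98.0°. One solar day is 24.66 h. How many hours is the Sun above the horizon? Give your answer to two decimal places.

sin δ = sin 25.19° × sin 98.0° = 0.42148, so δ = +24.928°.
cos h₀ = −tan ϕ · tan δ = −tan(+24.4°) × tan(+24.928°) = -0.2108, so h₀ = 1.7832 rad = 102.17°.
Daylight = 2h₀/(2π) × 24.66 h = (1.7832/π) × 24.66 = 14.00 h.

14.00 h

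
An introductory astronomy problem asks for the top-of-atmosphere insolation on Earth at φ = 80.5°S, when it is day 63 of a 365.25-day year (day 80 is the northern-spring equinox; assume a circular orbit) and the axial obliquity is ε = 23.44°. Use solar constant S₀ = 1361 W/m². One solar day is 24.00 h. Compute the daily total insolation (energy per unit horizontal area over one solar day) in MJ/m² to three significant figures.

14.3 MJ/m²

Solar longitude: λ_s = 360° × (63 − 80)/365.25 = -16.756°, i.e. -16.756° + 360° = 343.244°.
sin δ = sin 23.44° × sin 343.244° = -0.11468, so δ = -6.585°.
cos H₀ = −tan(-80.5°) tan(-6.585°) = -0.6898, H₀ = 2.3321 rad.
Bracket: H₀ sin φ sin δ + cos φ cos δ sin H₀ = 2.3321×-0.98629×-0.11468 + 0.16505×0.99340×0.72396 = 0.263779 + 0.118701 = 0.382480.
Q̄ = (S₀/π) × [bracket] = (1361/π) × 0.382480 = 165.70 W/m².
Daily total = Q̄ × 24.00 h × 3600 s/h = 165.70 × 24.00 × 3600 / 10⁶ = 14.32 MJ/m².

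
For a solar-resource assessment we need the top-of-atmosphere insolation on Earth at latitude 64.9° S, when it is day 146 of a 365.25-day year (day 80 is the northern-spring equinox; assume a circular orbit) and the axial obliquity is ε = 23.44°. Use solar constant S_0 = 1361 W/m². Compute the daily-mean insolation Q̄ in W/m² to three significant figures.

Solar longitude: L_s = 360° × (146 − 80)/365.25 = 65.051°.
sin δ = sin 23.44° × sin 65.051° = 0.36067, so δ = +21.141°.
cos h₀ = −tan(-64.9°) tan(+21.141°) = 0.8255, h₀ = 0.5997 rad.
Bracket: h₀ sin ϕ sin δ + cos ϕ cos δ sin h₀ = 0.5997×-0.90557×0.36067 + 0.42420×0.93269×0.56439 = -0.195869 + 0.223299 = 0.027430.
Q̄ = (S_0/π) × [bracket] = (1361/π) × 0.027430 = 11.88 W/m².

Q̄ ≈ 11.9 W/m²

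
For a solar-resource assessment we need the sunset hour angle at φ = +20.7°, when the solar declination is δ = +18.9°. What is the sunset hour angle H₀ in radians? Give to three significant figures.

H₀ = 1.70 rad

cos H₀ = −tan φ · tan δ = −tan(+20.7°) × tan(+18.900°) = -0.1294, so H₀ = 1.7005 rad = 97.43°.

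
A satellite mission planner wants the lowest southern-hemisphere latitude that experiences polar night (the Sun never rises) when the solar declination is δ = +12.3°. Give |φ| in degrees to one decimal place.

|φ| = 77.7°

Polar night requires cos H₀ = −tan φ tan δ ≥ 1, i.e. tan φ tan δ ≤ −1.
The boundary is |tan φ| · |tan δ| = 1, so |φ| = 90° − |δ| = 90° − 12.3° = 77.7° in the southern hemisphere.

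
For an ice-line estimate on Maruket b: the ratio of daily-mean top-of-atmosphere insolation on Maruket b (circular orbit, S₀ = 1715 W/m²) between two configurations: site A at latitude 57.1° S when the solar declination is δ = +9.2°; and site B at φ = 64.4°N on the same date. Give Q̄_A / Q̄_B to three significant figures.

— Configuration A (φ=-57.1°):
cos H₀ = −tan(-57.1°) tan(+9.200°) = 0.2504, H₀ = 1.3177 rad.
Bracket: H₀ sin φ sin δ + cos φ cos δ sin H₀ = 1.3177×-0.83962×0.15988 + 0.54317×0.98714×0.96815 = -0.176886 + 0.519107 = 0.342221.
Q̄ = (S₀/π) × [bracket] = (1715/π) × 0.342221 = 186.82 W/m².
— Configuration B (φ=+64.4°):
cos H₀ = −tan(+64.4°) tan(+9.200°) = -0.3380, H₀ = 1.9156 rad.
Bracket: H₀ sin φ sin δ + cos φ cos δ sin H₀ = 1.9156×0.90183×0.15988 + 0.43209×0.98714×0.94113 = 0.276200 + 0.401423 = 0.677623.
Q̄ = (S₀/π) × [bracket] = (1715/π) × 0.677623 = 369.92 W/m².
Ratio Q̄_A / Q̄_B = 186.82 / 369.92 = 0.5050.

Q̄_A / Q̄_B ≈ 0.505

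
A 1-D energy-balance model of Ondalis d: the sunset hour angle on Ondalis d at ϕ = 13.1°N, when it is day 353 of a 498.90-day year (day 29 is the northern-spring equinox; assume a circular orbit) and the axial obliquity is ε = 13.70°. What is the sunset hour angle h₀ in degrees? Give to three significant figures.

Solar longitude: L_s = 360° × (353 − 29)/498.90 = 233.794°.
sin δ = sin 13.70° × sin 233.794° = -0.19111, so δ = -11.017°.
cos h₀ = −tan ϕ · tan δ = −tan(+13.1°) × tan(-11.017°) = 0.0453, so h₀ = 1.5255 rad = 87.40°.

h₀ = 87.4°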